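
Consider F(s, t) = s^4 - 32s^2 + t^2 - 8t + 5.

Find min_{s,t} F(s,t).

F(s,t) separates as P(s) + Q(t) + 5, so its minimum is min P + min Q + 5.
P'(s) = 4s(s - 4)(s + 4) vanishes at s ∈ {-4, 0, 4}; Q'(t) = 2(t - 4) vanishes at t ∈ {4}.
Local minima of P (where P''>0): P(-4)=-256, P(4)=-256. Local minima of Q: Q(4)=-16.
So the global minimum of F is P(-4) + Q(4) + 5 = -256 − 16 + 5 = -267, attained at (-4, 4).

-267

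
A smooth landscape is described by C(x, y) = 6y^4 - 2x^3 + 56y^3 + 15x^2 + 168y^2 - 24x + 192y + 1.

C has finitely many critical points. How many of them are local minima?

2

C separates as a function of x plus a function of y, so ∇C=0 decouples.
∂C/∂x = -6(x - 4)(x - 1) = 0 at x ∈ {1, 4}; ∂C/∂y = 24(y + 1)(y + 2)(y + 4) = 0 at y ∈ {-4, -2, -1}.
The Hessian is diagonal: diag(C_xx, C_yy). Second derivatives: C_xx(1)=18, C_xx(4)=-18; C_yy(-4)=144, C_yy(-2)=-48, C_yy(-1)=72.
Local minima occur where both diagonal entries positive: (1, -4), (1, -1). Count: 2.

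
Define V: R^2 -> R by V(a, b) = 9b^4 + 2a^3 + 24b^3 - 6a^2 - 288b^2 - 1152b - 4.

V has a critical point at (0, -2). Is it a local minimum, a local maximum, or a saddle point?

The mixed partial ∂²V/∂a∂b is 0, so the Hessian at any point is diag(V_aa, V_bb) = diag(12(a - 1), 36(3b^2 + 4b - 16)).
At (0, -2): H = diag(-12, -432).
Both eigenvalues are negative, so H is negative definite: a local maximum.

local maximum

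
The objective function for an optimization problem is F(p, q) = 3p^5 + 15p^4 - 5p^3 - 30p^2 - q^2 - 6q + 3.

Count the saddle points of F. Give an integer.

2

F separates as a function of p plus a function of q, so ∇F=0 decouples.
∂F/∂p = 15p(p - 1)(p + 1)(p + 4) = 0 at p ∈ {-4, -1, 0, 1}; ∂F/∂q = -2(q + 3) = 0 at q ∈ {-3}.
The Hessian is diagonal: diag(F_pp, F_qq). Second derivatives: F_pp(-4)=-900, F_pp(-1)=90, F_pp(0)=-60, F_pp(1)=150; F_qq(-3)=-2.
Saddle points occur where the two diagonal entries have opposite signs: (-1, -3), (1, -3). Count: 2.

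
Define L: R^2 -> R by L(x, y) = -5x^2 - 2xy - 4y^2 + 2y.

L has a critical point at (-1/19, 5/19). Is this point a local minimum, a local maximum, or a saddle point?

The Hessian of L is constant: H = [[-10, -2], [-2, -8]].
det(H) = (-10)·(-8) − (-2)² = 76.
det(H) > 0 and tr(H) = -18 < 0, so H is negative definite and the point is a local maximum.

local maximum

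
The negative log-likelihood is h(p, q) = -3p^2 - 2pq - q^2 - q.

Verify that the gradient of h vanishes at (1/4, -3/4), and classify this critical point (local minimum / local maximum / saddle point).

∇h = (-6p - 2q, -2p - 2q - 1); substituting (1/4, -3/4) gives ∇h = (0, 0), so (1/4, -3/4) is indeed a critical point.
The Hessian of h is constant: H = [[-6, -2], [-2, -2]].
det(H) = (-6)·(-2) − (-2)² = 8.
det(H) > 0 and tr(H) = -8 < 0, so H is negative definite and the point is a local maximum.

local maximum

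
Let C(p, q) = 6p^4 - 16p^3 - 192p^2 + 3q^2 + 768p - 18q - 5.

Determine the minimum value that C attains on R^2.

C(p,q) separates as A(p) + B(q) − 5, so its minimum is min A + min B − 5.
A'(p) = 24(p - 4)(p - 2)(p + 4) vanishes at p ∈ {-4, 2, 4}; B'(q) = 6q - 18 vanishes at q ∈ {3}.
Local minima of A (where A''>0): A(-4)=-3584, A(4)=512. Local minima of B: B(3)=-27.
So the global minimum of C is A(-4) + B(3) − 5 = -3584 − 27 − 5 = -3616, attained at (-4, 3).

-3616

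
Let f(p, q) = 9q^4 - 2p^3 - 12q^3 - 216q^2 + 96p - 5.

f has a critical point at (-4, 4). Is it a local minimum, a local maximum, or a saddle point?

The mixed partial ∂²f/∂p∂q is 0, so the Hessian at any point is diag(f_pp, f_qq) = diag(-12p, 36(3q^2 - 2q - 12)).
At (-4, 4): H = diag(48, 1008).
Both eigenvalues are positive, so H is positive definite: a local minimum.

local minimum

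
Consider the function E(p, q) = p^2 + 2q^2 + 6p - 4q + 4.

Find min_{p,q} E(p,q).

E(p,q) separates as A(p) + B(q) + 4, so its minimum is min A + min B + 4.
A'(p) = 2p + 6 vanishes at p ∈ {-3}; B'(q) = 4q - 4 vanishes at q ∈ {1}.
Local minima of A (where A''>0): A(-3)=-9. Local minima of B: B(1)=-2.
So the global minimum of E is A(-3) + B(1) + 4 = -9 − 2 + 4 = -7, attained at (-3, 1).

-7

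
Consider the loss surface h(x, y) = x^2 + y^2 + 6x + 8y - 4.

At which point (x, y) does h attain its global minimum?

(-3, -4)

h(x,y) separates as P(x) + Q(y) − 4, so its minimum is min P + min Q − 4.
P'(x) = 2x + 6 vanishes at x ∈ {-3}; Q'(y) = 2y + 8 vanishes at y ∈ {-4}.
Local minima of P (where P''>0): P(-3)=-9. Local minima of Q: Q(-4)=-16.
So the global minimum of h is P(-3) + Q(-4) − 4 = -9 − 16 − 4 = -29, attained at (-3, -4).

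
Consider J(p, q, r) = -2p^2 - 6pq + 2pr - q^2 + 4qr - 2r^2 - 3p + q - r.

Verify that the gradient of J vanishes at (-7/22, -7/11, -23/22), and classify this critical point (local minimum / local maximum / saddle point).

∇J = (-4p - 6q + 2r - 3, -6p - 2q + 4r + 1, 2p + 4q - 4r - 1); substituting (-7/22, -7/11, -23/22) gives ∇J = (0, 0, 0), so (-7/22, -7/11, -23/22) is indeed a critical point.
The Hessian is constant: H = [[-4, -6, 2], [-6, -2, 4], [2, 4, -4]].
Leading principal minors: Δ₁ = -4, Δ₂ = -28, Δ₃ = 88.
The minors fit neither the all-positive nor the alternating-sign pattern, so H is indefinite: a saddle point.

saddle point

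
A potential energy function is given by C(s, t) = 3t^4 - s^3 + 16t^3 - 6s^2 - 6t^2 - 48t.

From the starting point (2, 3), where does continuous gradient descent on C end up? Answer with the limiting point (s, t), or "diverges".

diverges

C is separable, so gradient descent decouples: s follows -∂C/∂s, t follows -∂C/∂t.
∂C/∂s = -3s(s + 4); at s=2 this is -36, so s increases.
∂C/∂t = 12(t - 1)(t + 1)(t + 4); at t=3 this is 672, so t decreases.
The s-coordinate has no critical point in that direction and runs off to infinity.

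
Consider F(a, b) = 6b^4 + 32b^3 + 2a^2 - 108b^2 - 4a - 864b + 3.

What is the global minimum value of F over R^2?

-2213

F(a,b) separates as P(a) + Q(b) + 3, so its minimum is min P + min Q + 3.
P'(a) = 4a - 4 vanishes at a ∈ {1}; Q'(b) = 24(b - 3)(b + 3)(b + 4) vanishes at b ∈ {-4, -3, 3}.
Local minima of P (where P''>0): P(1)=-2. Local minima of Q: Q(-4)=1216, Q(3)=-2214.
So the global minimum of F is P(1) + Q(3) + 3 = -2 − 2214 + 3 = -2213, attained at (1, 3).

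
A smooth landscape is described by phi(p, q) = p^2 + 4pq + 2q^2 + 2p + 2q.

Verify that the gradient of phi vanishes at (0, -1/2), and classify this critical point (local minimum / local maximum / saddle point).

saddle point

∇phi = (2p + 4q + 2, 4p + 4q + 2); substituting (0, -1/2) gives ∇phi = (0, 0), so (0, -1/2) is indeed a critical point.
The Hessian of phi is constant: H = [[2, 4], [4, 4]].
det(H) = 2·4 − 4² = -8.
Since det(H) < 0, H is indefinite and the critical point is a saddle point.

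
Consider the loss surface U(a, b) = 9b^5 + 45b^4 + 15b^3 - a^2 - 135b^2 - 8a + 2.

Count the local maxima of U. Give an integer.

2

U separates as a function of a plus a function of b, so ∇U=0 decouples.
∂U/∂a = -2(a + 4) = 0 at a ∈ {-4}; ∂U/∂b = 45b(b - 1)(b + 2)(b + 3) = 0 at b ∈ {-3, -2, 0, 1}.
The Hessian is diagonal: diag(U_aa, U_bb). Second derivatives: U_aa(-4)=-2; U_bb(-3)=-540, U_bb(-2)=270, U_bb(0)=-270, U_bb(1)=540.
Local maxima occur where both diagonal entries negative: (-4, -3), (-4, 0). Count: 2.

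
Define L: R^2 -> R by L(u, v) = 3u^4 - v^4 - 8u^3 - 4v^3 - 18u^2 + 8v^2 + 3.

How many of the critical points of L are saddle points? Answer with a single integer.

L separates as a function of u plus a function of v, so ∇L=0 decouples.
∂L/∂u = 12u(u - 3)(u + 1) = 0 at u ∈ {-1, 0, 3}; ∂L/∂v = -4v(v - 1)(v + 4) = 0 at v ∈ {-4, 0, 1}.
The Hessian is diagonal: diag(L_uu, L_vv). Second derivatives: L_uu(-1)=48, L_uu(0)=-36, L_uu(3)=144; L_vv(-4)=-80, L_vv(0)=16, L_vv(1)=-20.
Saddle points occur where the two diagonal entries have opposite signs: (-1, -4), (-1, 1), (0, 0), (3, -4), (3, 1). Count: 5.

5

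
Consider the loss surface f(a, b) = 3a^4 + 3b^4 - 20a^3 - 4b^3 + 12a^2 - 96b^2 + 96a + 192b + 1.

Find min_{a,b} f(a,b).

f(a,b) separates as P(a) + Q(b) + 1, so its minimum is min P + min Q + 1.
P'(a) = 12(a - 4)(a - 2)(a + 1) vanishes at a ∈ {-1, 2, 4}; Q'(b) = 12(b - 4)(b - 1)(b + 4) vanishes at b ∈ {-4, 1, 4}.
Local minima of P (where P''>0): P(-1)=-61, P(4)=64. Local minima of Q: Q(-4)=-1280, Q(4)=-256.
So the global minimum of f is P(-1) + Q(-4) + 1 = -61 − 1280 + 1 = -1340, attained at (-1, -4).

-1340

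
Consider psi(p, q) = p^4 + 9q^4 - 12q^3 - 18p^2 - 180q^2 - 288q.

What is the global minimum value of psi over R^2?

psi(p,q) separates as A(p) + B(q), so its minimum is min A + min B.
A'(p) = 4p(p - 3)(p + 3) vanishes at p ∈ {-3, 0, 3}; B'(q) = 36(q - 4)(q + 1)(q + 2) vanishes at q ∈ {-2, -1, 4}.
Local minima of A (where A''>0): A(-3)=-81, A(3)=-81. Local minima of B: B(-2)=96, B(4)=-2496.
So the global minimum of psi is A(-3) + B(4) = -81 − 2496 = -2577, attained at (-3, 4).

-2577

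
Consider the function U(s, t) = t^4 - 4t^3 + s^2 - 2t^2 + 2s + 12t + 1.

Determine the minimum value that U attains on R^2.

U(s,t) separates as P(s) + Q(t) + 1, so its minimum is min P + min Q + 1.
P'(s) = 2s + 2 vanishes at s ∈ {-1}; Q'(t) = 4(t - 3)(t - 1)(t + 1) vanishes at t ∈ {-1, 1, 3}.
Local minima of P (where P''>0): P(-1)=-1. Local minima of Q: Q(-1)=-9, Q(3)=-9.
So the global minimum of U is P(-1) + Q(-1) + 1 = -1 − 9 + 1 = -9, attained at (-1, -1).

-9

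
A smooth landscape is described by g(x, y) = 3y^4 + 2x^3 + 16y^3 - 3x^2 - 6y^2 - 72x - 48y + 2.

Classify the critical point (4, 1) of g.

local minimum

The mixed partial ∂²g/∂x∂y is 0, so the Hessian at any point is diag(g_xx, g_yy) = diag(6(2x - 1), 12(3y^2 + 8y - 1)).
At (4, 1): H = diag(42, 120).
Both eigenvalues are positive, so H is positive definite: a local minimum.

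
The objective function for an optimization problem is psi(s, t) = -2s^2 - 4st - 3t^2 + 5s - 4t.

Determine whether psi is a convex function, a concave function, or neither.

concave

psi is quadratic, so its Hessian is the constant matrix H = [[-4, -4], [-4, -6]].
det(H) = 8, tr(H) = -10.
det(H) > 0 and tr(H) < 0, so H is negative definite everywhere: concave.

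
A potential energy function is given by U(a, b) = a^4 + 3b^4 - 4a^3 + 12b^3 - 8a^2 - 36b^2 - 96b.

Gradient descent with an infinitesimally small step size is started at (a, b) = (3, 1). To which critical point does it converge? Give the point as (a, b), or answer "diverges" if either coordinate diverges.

U is separable, so gradient descent decouples: a follows -∂U/∂a, b follows -∂U/∂b.
∂U/∂a = 4a(a - 4)(a + 1); at a=3 this is -48, so a increases.
∂U/∂b = 12(b - 2)(b + 1)(b + 4); at b=1 this is -120, so b increases.
a converges to its nearest critical value 4 (a local min of the a-part); b converges to 2. The iterate converges to (4, 2).

(4, 2)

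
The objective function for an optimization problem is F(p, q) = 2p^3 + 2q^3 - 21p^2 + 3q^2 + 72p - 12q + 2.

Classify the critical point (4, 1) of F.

local minimum

The mixed partial ∂²F/∂p∂q is 0, so the Hessian at any point is diag(F_pp, F_qq) = diag(6(2p - 7), 6(2q + 1)).
At (4, 1): H = diag(6, 18).
Both eigenvalues are positive, so H is positive definite: a local minimum.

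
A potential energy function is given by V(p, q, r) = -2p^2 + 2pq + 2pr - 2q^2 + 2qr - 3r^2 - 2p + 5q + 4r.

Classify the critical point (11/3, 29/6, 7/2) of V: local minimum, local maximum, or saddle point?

The Hessian is constant: H = [[-4, 2, 2], [2, -4, 2], [2, 2, -6]].
Leading principal minors: Δ₁ = -4, Δ₂ = 12, Δ₃ = -24.
The minors alternate sign starting negative (−, +, −), so H is negative definite: a local maximum.

local maximum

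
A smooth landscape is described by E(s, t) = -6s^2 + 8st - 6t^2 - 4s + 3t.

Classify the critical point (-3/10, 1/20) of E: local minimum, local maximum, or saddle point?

local maximum

The Hessian of E is constant: H = [[-12, 8], [8, -12]].
det(H) = (-12)·(-12) − 8² = 80.
det(H) > 0 and tr(H) = -24 < 0, so H is negative definite and the point is a local maximum.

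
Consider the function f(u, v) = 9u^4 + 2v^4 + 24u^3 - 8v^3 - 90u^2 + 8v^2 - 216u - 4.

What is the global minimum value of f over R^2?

f(u,v) separates as P(u) + Q(v) − 4, so its minimum is min P + min Q − 4.
P'(u) = 36(u - 2)(u + 1)(u + 3) vanishes at u ∈ {-3, -1, 2}; Q'(v) = 8v(v - 2)(v - 1) vanishes at v ∈ {0, 1, 2}.
Local minima of P (where P''>0): P(-3)=-81, P(2)=-456. Local minima of Q: Q(0)=0, Q(2)=0.
So the global minimum of f is P(2) + Q(0) − 4 = -456 + 0 − 4 = -460, attained at (2, 0).

-460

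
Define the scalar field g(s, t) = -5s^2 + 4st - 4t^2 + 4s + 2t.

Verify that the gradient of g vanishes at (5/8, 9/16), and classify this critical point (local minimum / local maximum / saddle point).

∇g = (-10s + 4t + 4, 4s - 8t + 2); substituting (5/8, 9/16) gives ∇g = (0, 0), so (5/8, 9/16) is indeed a critical point.
The Hessian of g is constant: H = [[-10, 4], [4, -8]].
det(H) = (-10)·(-8) − 4² = 64.
det(H) > 0 and tr(H) = -18 < 0, so H is negative definite and the point is a local maximum.

local maximum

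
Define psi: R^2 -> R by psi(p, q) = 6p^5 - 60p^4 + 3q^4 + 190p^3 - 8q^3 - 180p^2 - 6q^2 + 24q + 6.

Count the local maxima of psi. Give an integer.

2

psi separates as a function of p plus a function of q, so ∇psi=0 decouples.
∂psi/∂p = 30p(p - 4)(p - 3)(p - 1) = 0 at p ∈ {0, 1, 3, 4}; ∂psi/∂q = 12(q - 2)(q - 1)(q + 1) = 0 at q ∈ {-1, 1, 2}.
The Hessian is diagonal: diag(psi_pp, psi_qq). Second derivatives: psi_pp(0)=-360, psi_pp(1)=180, psi_pp(3)=-180, psi_pp(4)=360; psi_qq(-1)=72, psi_qq(1)=-24, psi_qq(2)=36.
Local maxima occur where both diagonal entries negative: (0, 1), (3, 1). Count: 2.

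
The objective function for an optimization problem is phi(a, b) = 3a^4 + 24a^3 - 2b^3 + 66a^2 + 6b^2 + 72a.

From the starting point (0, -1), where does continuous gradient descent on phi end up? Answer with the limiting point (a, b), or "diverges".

(-1, 0)

phi is separable, so gradient descent decouples: a follows -∂phi/∂a, b follows -∂phi/∂b.
∂phi/∂a = 12(a + 1)(a + 2)(a + 3); at a=0 this is 72, so a decreases.
∂phi/∂b = -6b(b - 2); at b=-1 this is -18, so b increases.
a converges to its nearest critical value -1 (a local min of the a-part); b converges to 0. The iterate converges to (-1, 0).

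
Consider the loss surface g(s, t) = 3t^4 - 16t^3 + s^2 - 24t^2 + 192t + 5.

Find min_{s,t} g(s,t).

g(s,t) separates as P(s) + Q(t) + 5, so its minimum is min P + min Q + 5.
P'(s) = 2s vanishes at s ∈ {0}; Q'(t) = 12(t - 4)(t - 2)(t + 2) vanishes at t ∈ {-2, 2, 4}.
Local minima of P (where P''>0): P(0)=0. Local minima of Q: Q(-2)=-304, Q(4)=128.
So the global minimum of g is P(0) + Q(-2) + 5 = 0 − 304 + 5 = -299, attained at (0, -2).

-299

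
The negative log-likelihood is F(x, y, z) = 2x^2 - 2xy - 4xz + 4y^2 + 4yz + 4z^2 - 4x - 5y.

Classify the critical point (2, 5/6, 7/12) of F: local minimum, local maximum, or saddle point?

local minimum

The Hessian is constant: H = [[4, -2, -4], [-2, 8, 4], [-4, 4, 8]].
Leading principal minors: Δ₁ = 4, Δ₂ = 28, Δ₃ = 96.
All leading minors are positive, so H is positive definite: a local minimum.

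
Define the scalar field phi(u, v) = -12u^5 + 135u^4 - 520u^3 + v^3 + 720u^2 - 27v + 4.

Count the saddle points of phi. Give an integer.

phi separates as a function of u plus a function of v, so ∇phi=0 decouples.
∂phi/∂u = -60u(u - 4)(u - 3)(u - 2) = 0 at u ∈ {0, 2, 3, 4}; ∂phi/∂v = 3(v - 3)(v + 3) = 0 at v ∈ {-3, 3}.
The Hessian is diagonal: diag(phi_uu, phi_vv). Second derivatives: phi_uu(0)=1440, phi_uu(2)=-240, phi_uu(3)=180, phi_uu(4)=-480; phi_vv(-3)=-18, phi_vv(3)=18.
Saddle points occur where the two diagonal entries have opposite signs: (0, -3), (2, 3), (3, -3), (4, 3). Count: 4.

4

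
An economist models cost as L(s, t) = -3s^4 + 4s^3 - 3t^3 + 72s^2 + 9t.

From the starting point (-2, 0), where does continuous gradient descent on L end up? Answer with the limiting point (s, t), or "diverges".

L is separable, so gradient descent decouples: s follows -∂L/∂s, t follows -∂L/∂t.
∂L/∂s = -12s(s - 4)(s + 3); at s=-2 this is -144, so s increases.
∂L/∂t = -9(t - 1)(t + 1); at t=0 this is 9, so t decreases.
s converges to its nearest critical value 0 (a local min of the s-part); t converges to -1. The iterate converges to (0, -1).

(0, -1)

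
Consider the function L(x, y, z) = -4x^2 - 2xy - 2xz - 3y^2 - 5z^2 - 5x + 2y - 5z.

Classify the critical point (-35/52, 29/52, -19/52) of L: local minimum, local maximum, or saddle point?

The Hessian is constant: H = [[-8, -2, -2], [-2, -6, 0], [-2, 0, -10]].
Leading principal minors: Δ₁ = -8, Δ₂ = 44, Δ₃ = -416.
The minors alternate sign starting negative (−, +, −), so H is negative definite: a local maximum.

local maximum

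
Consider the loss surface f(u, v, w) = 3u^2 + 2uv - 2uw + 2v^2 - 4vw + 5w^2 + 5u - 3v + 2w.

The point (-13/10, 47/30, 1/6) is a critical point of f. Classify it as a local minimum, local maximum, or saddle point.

local minimum

The Hessian is constant: H = [[6, 2, -2], [2, 4, -4], [-2, -4, 10]].
Leading principal minors: Δ₁ = 6, Δ₂ = 20, Δ₃ = 120.
All leading minors are positive, so H is positive definite: a local minimum.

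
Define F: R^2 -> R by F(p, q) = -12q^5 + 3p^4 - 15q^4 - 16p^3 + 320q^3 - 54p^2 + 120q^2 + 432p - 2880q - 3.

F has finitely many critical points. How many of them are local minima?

F separates as a function of p plus a function of q, so ∇F=0 decouples.
∂F/∂p = 12(p - 4)(p - 3)(p + 3) = 0 at p ∈ {-3, 3, 4}; ∂F/∂q = -60(q - 3)(q - 2)(q + 2)(q + 4) = 0 at q ∈ {-4, -2, 2, 3}.
The Hessian is diagonal: diag(F_pp, F_qq). Second derivatives: F_pp(-3)=504, F_pp(3)=-72, F_pp(4)=84; F_qq(-4)=5040, F_qq(-2)=-2400, F_qq(2)=1440, F_qq(3)=-2100.
Local minima occur where both diagonal entries positive: (-3, -4), (-3, 2), (4, -4), (4, 2). Count: 4.

4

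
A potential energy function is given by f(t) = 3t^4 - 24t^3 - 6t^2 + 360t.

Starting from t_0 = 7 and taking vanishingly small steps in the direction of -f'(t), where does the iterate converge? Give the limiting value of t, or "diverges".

f'(t) = 12(t - 5)(t - 3)(t + 2), so f'(7) = 864.
Gradient descent moves in the -f' direction, i.e. t is decreasing.
The nearest critical point in that direction is t = 5, where f'' = 168 > 0 (a local minimum). The iterate converges there.

5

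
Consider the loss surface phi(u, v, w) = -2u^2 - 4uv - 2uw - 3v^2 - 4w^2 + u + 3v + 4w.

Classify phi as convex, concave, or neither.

phi is quadratic, so its Hessian is the constant matrix H = [[-4, -4, -2], [-4, -6, 0], [-2, 0, -8]].
Leading principal minors: -4, 8, -40.
Signs alternate −, +, − ⇒ H ≺ 0 ⇒ concave.

concave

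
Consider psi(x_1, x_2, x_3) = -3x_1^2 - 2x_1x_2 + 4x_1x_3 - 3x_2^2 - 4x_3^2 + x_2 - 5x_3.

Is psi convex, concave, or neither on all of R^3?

concave

psi is quadratic, so its Hessian is the constant matrix H = [[-6, -2, 4], [-2, -6, 0], [4, 0, -8]].
Leading principal minors: -6, 32, -160.
Signs alternate −, +, − ⇒ H ≺ 0 ⇒ concave.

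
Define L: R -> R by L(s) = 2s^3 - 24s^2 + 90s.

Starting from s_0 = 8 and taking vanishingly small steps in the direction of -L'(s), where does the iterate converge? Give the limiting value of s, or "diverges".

5

L'(s) = 6(s - 5)(s - 3), so L'(8) = 90.
Gradient descent moves in the -L' direction, i.e. s is decreasing.
The nearest critical point in that direction is s = 5, where L'' = 12 > 0 (a local minimum). The iterate converges there.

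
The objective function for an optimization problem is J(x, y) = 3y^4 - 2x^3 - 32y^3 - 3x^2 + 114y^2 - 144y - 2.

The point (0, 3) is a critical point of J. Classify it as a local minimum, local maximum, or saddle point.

The mixed partial ∂²J/∂x∂y is 0, so the Hessian at any point is diag(J_xx, J_yy) = diag(-6(2x + 1), 12(3y^2 - 16y + 19)).
At (0, 3): H = diag(-6, -24).
Both eigenvalues are negative, so H is negative definite: a local maximum.

local maximum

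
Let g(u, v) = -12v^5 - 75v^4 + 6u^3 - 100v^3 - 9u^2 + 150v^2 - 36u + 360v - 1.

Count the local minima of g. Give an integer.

g separates as a function of u plus a function of v, so ∇g=0 decouples.
∂g/∂u = 18(u - 2)(u + 1) = 0 at u ∈ {-1, 2}; ∂g/∂v = -60(v - 1)(v + 1)(v + 2)(v + 3) = 0 at v ∈ {-3, -2, -1, 1}.
The Hessian is diagonal: diag(g_uu, g_vv). Second derivatives: g_uu(-1)=-54, g_uu(2)=54; g_vv(-3)=480, g_vv(-2)=-180, g_vv(-1)=240, g_vv(1)=-1440.
Local minima occur where both diagonal entries positive: (2, -3), (2, -1). Count: 2.

2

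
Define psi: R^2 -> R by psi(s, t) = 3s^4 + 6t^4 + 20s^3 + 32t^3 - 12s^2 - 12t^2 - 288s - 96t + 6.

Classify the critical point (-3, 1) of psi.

saddle point

The mixed partial ∂²psi/∂s∂t is 0, so the Hessian at any point is diag(psi_ss, psi_tt) = diag(12(3s^2 + 10s - 2), 24(3t^2 + 8t - 1)).
At (-3, 1): H = diag(-60, 240).
The eigenvalues have opposite signs, so H is indefinite: a saddle point.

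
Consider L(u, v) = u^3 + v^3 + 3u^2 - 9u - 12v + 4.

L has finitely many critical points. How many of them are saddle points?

L separates as a function of u plus a function of v, so ∇L=0 decouples.
∂L/∂u = 3(u - 1)(u + 3) = 0 at u ∈ {-3, 1}; ∂L/∂v = 3(v - 2)(v + 2) = 0 at v ∈ {-2, 2}.
The Hessian is diagonal: diag(L_uu, L_vv). Second derivatives: L_uu(-3)=-12, L_uu(1)=12; L_vv(-2)=-12, L_vv(2)=12.
Saddle points occur where the two diagonal entries have opposite signs: (-3, 2), (1, -2). Count: 2.

2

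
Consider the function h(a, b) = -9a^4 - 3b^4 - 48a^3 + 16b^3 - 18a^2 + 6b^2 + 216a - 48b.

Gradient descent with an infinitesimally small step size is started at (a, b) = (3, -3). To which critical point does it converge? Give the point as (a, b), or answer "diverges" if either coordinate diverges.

diverges

h is separable, so gradient descent decouples: a follows -∂h/∂a, b follows -∂h/∂b.
∂h/∂a = -36(a - 1)(a + 2)(a + 3); at a=3 this is -2160, so a increases.
∂h/∂b = -12(b - 4)(b - 1)(b + 1); at b=-3 this is 672, so b decreases.
The a-coordinate has no critical point in that direction and runs off to infinity.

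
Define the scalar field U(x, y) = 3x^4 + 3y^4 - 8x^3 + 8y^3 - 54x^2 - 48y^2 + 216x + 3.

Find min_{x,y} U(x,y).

-1184

U(x,y) separates as P(x) + Q(y) + 3, so its minimum is min P + min Q + 3.
P'(x) = 12(x - 3)(x - 2)(x + 3) vanishes at x ∈ {-3, 2, 3}; Q'(y) = 12y(y - 2)(y + 4) vanishes at y ∈ {-4, 0, 2}.
Local minima of P (where P''>0): P(-3)=-675, P(3)=189. Local minima of Q: Q(-4)=-512, Q(2)=-80.
So the global minimum of U is P(-3) + Q(-4) + 3 = -675 − 512 + 3 = -1184, attained at (-3, -4).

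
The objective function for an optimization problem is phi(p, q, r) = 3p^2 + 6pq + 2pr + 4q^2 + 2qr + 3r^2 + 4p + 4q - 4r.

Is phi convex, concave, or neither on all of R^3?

convex

phi is quadratic, so its Hessian is the constant matrix H = [[6, 6, 2], [6, 8, 2], [2, 2, 6]].
Leading principal minors: 6, 12, 64.
All positive ⇒ H ≻ 0 ⇒ convex.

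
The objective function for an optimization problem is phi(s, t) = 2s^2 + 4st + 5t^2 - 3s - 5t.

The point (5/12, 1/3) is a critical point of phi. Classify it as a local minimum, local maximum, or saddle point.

The Hessian of phi is constant: H = [[4, 4], [4, 10]].
det(H) = 4·10 − 4² = 24.
det(H) > 0 and tr(H) = 14 > 0, so H is positive definite and the point is a local minimum.

local minimum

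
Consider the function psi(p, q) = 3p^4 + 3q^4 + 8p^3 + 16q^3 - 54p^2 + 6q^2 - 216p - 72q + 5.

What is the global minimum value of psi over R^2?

-717

psi(p,q) separates as A(p) + B(q) + 5, so its minimum is min A + min B + 5.
A'(p) = 12(p - 3)(p + 2)(p + 3) vanishes at p ∈ {-3, -2, 3}; B'(q) = 12(q - 1)(q + 2)(q + 3) vanishes at q ∈ {-3, -2, 1}.
Local minima of A (where A''>0): A(-3)=189, A(3)=-675. Local minima of B: B(-3)=81, B(1)=-47.
So the global minimum of psi is A(3) + B(1) + 5 = -675 − 47 + 5 = -717, attained at (3, 1).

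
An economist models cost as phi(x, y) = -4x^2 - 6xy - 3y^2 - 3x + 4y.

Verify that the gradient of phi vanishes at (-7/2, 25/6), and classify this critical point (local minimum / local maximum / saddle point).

∇phi = (-8x - 6y - 3, -6x - 6y + 4); substituting (-7/2, 25/6) gives ∇phi = (0, 0), so (-7/2, 25/6) is indeed a critical point.
The Hessian of phi is constant: H = [[-8, -6], [-6, -6]].
det(H) = (-8)·(-6) − (-6)² = 12.
det(H) > 0 and tr(H) = -14 < 0, so H is negative definite and the point is a local maximum.

local maximum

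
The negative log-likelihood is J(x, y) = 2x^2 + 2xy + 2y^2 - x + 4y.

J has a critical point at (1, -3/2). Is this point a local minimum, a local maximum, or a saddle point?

local minimum

The Hessian of J is constant: H = [[4, 2], [2, 4]].
det(H) = 4·4 − 2² = 12.
det(H) > 0 and tr(H) = 8 > 0, so H is positive definite and the point is a local minimum.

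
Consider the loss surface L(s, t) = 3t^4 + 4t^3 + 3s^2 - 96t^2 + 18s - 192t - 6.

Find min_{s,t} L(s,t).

L(s,t) separates as P(s) + Q(t) − 6, so its minimum is min P + min Q − 6.
P'(s) = 6s + 18 vanishes at s ∈ {-3}; Q'(t) = 12(t - 4)(t + 1)(t + 4) vanishes at t ∈ {-4, -1, 4}.
Local minima of P (where P''>0): P(-3)=-27. Local minima of Q: Q(-4)=-256, Q(4)=-1280.
So the global minimum of L is P(-3) + Q(4) − 6 = -27 − 1280 − 6 = -1313, attained at (-3, 4).

-1313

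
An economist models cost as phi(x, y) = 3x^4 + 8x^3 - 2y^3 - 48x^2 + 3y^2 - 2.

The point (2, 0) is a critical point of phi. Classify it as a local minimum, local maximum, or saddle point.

The mixed partial ∂²phi/∂x∂y is 0, so the Hessian at any point is diag(phi_xx, phi_yy) = diag(12(3x^2 + 4x - 8), 6(-2y + 1)).
At (2, 0): H = diag(144, 6).
Both eigenvalues are positive, so H is positive definite: a local minimum.

local minimum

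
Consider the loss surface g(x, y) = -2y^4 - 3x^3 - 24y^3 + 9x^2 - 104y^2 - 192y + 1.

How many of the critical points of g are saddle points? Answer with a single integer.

3

g separates as a function of x plus a function of y, so ∇g=0 decouples.
∂g/∂x = -9x(x - 2) = 0 at x ∈ {0, 2}; ∂g/∂y = -8(y + 2)(y + 3)(y + 4) = 0 at y ∈ {-4, -3, -2}.
The Hessian is diagonal: diag(g_xx, g_yy). Second derivatives: g_xx(0)=18, g_xx(2)=-18; g_yy(-4)=-16, g_yy(-3)=8, g_yy(-2)=-16.
Saddle points occur where the two diagonal entries have opposite signs: (0, -4), (0, -2), (2, -3). Count: 3.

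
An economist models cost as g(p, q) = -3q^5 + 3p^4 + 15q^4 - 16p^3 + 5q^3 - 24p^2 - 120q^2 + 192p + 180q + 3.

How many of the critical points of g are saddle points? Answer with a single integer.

6

g separates as a function of p plus a function of q, so ∇g=0 decouples.
∂g/∂p = 12(p - 4)(p - 2)(p + 2) = 0 at p ∈ {-2, 2, 4}; ∂g/∂q = -15(q - 3)(q - 2)(q - 1)(q + 2) = 0 at q ∈ {-2, 1, 2, 3}.
The Hessian is diagonal: diag(g_pp, g_qq). Second derivatives: g_pp(-2)=288, g_pp(2)=-96, g_pp(4)=144; g_qq(-2)=900, g_qq(1)=-90, g_qq(2)=60, g_qq(3)=-150.
Saddle points occur where the two diagonal entries have opposite signs: (-2, 1), (-2, 3), (2, -2), (2, 2), (4, 1), (4, 3). Count: 6.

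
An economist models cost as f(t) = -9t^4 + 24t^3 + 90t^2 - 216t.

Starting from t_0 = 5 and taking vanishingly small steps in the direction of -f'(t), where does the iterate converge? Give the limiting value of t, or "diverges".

f'(t) = -36(t - 3)(t - 1)(t + 2), so f'(5) = -2016.
Gradient descent moves in the -f' direction, i.e. t is increasing.
There is no critical point above t=5, and f' keeps the same sign, so the iterate runs off to +∞.

diverges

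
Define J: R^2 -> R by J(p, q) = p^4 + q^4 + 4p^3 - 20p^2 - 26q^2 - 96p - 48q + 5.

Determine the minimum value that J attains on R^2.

J(p,q) separates as A(p) + B(q) + 5, so its minimum is min A + min B + 5.
A'(p) = 4(p - 3)(p + 2)(p + 4) vanishes at p ∈ {-4, -2, 3}; B'(q) = 4(q - 4)(q + 1)(q + 3) vanishes at q ∈ {-3, -1, 4}.
Local minima of A (where A''>0): A(-4)=64, A(3)=-279. Local minima of B: B(-3)=-9, B(4)=-352.
So the global minimum of J is A(3) + B(4) + 5 = -279 − 352 + 5 = -626, attained at (3, 4).

-626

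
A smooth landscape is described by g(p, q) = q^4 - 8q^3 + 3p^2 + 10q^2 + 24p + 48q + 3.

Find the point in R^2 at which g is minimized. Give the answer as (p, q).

g(p,q) separates as A(p) + B(q) + 3, so its minimum is min A + min B + 3.
A'(p) = 6p + 24 vanishes at p ∈ {-4}; B'(q) = 4(q - 4)(q - 3)(q + 1) vanishes at q ∈ {-1, 3, 4}.
Local minima of A (where A''>0): A(-4)=-48. Local minima of B: B(-1)=-29, B(4)=96.
So the global minimum of g is A(-4) + B(-1) + 3 = -48 − 29 + 3 = -74, attained at (-4, -1).

(-4, -1)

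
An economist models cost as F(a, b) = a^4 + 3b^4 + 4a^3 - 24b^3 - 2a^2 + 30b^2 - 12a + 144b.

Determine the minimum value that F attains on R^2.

F(a,b) separates as P(a) + Q(b), so its minimum is min P + min Q.
P'(a) = 4(a - 1)(a + 1)(a + 3) vanishes at a ∈ {-3, -1, 1}; Q'(b) = 12(b - 4)(b - 3)(b + 1) vanishes at b ∈ {-1, 3, 4}.
Local minima of P (where P''>0): P(-3)=-9, P(1)=-9. Local minima of Q: Q(-1)=-87, Q(4)=288.
So the global minimum of F is P(-3) + Q(-1) = -9 − 87 = -96, attained at (-3, -1).

-96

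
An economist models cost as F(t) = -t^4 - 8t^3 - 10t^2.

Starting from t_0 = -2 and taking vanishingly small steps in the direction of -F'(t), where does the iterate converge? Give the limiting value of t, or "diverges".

F'(t) = -4t(t + 1)(t + 5), so F'(-2) = -24.
Gradient descent moves in the -F' direction, i.e. t is increasing.
The nearest critical point in that direction is t = -1, where F'' = 16 > 0 (a local minimum). The iterate converges there.

-1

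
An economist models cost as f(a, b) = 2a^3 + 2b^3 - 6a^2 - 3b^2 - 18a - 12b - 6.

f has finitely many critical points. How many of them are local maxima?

1

f separates as a function of a plus a function of b, so ∇f=0 decouples.
∂f/∂a = 6(a - 3)(a + 1) = 0 at a ∈ {-1, 3}; ∂f/∂b = 6(b - 2)(b + 1) = 0 at b ∈ {-1, 2}.
The Hessian is diagonal: diag(f_aa, f_bb). Second derivatives: f_aa(-1)=-24, f_aa(3)=24; f_bb(-1)=-18, f_bb(2)=18.
Local maxima occur where both diagonal entries negative: (-1, -1). Count: 1.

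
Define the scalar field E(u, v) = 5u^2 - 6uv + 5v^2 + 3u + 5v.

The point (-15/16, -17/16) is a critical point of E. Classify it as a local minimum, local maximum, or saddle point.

The Hessian of E is constant: H = [[10, -6], [-6, 10]].
det(H) = 10·10 − (-6)² = 64.
det(H) > 0 and tr(H) = 20 > 0, so H is positive definite and the point is a local minimum.

local minimum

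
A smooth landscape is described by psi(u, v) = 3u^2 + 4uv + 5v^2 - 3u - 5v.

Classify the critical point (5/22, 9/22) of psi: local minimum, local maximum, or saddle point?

The Hessian of psi is constant: H = [[6, 4], [4, 10]].
det(H) = 6·10 − 4² = 44.
det(H) > 0 and tr(H) = 16 > 0, so H is positive definite and the point is a local minimum.

local minimum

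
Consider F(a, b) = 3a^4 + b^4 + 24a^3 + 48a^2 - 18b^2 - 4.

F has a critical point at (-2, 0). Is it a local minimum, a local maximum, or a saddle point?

local maximum

The mixed partial ∂²F/∂a∂b is 0, so the Hessian at any point is diag(F_aa, F_bb) = diag(12(3a^2 + 12a + 8), 12(b^2 - 3)).
At (-2, 0): H = diag(-48, -36).
Both eigenvalues are negative, so H is negative definite: a local maximum.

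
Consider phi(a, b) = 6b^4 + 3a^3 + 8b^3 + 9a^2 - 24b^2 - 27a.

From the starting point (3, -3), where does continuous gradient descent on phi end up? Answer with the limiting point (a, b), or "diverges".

phi is separable, so gradient descent decouples: a follows -∂phi/∂a, b follows -∂phi/∂b.
∂phi/∂a = 9(a - 1)(a + 3); at a=3 this is 108, so a decreases.
∂phi/∂b = 24b(b - 1)(b + 2); at b=-3 this is -288, so b increases.
a converges to its nearest critical value 1 (a local min of the a-part); b converges to -2. The iterate converges to (1, -2).

(1, -2)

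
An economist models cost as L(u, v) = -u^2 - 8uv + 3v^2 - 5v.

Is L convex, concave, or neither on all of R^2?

L is quadratic, so its Hessian is the constant matrix H = [[-2, -8], [-8, 6]].
det(H) = -76, tr(H) = 4.
det(H) < 0, so H is indefinite: neither convex nor concave.

neither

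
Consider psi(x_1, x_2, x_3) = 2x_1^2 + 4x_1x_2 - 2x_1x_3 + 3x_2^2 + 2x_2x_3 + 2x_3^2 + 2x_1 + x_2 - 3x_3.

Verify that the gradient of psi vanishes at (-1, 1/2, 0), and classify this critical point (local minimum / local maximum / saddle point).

saddle point

∇psi = (4x_1 + 4x_2 - 2x_3 + 2, 4x_1 + 6x_2 + 2x_3 + 1, -2x_1 + 2x_2 + 4x_3 - 3); substituting (-1, 1/2, 0) gives ∇psi = (0, 0, 0), so (-1, 1/2, 0) is indeed a critical point.
The Hessian is constant: H = [[4, 4, -2], [4, 6, 2], [-2, 2, 4]].
Leading principal minors: Δ₁ = 4, Δ₂ = 8, Δ₃ = -40.
The minors fit neither the all-positive nor the alternating-sign pattern, so H is indefinite: a saddle point.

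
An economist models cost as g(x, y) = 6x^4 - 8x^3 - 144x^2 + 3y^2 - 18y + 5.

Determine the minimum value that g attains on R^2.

g(x,y) separates as P(x) + Q(y) + 5, so its minimum is min P + min Q + 5.
P'(x) = 24x(x - 4)(x + 3) vanishes at x ∈ {-3, 0, 4}; Q'(y) = 6y - 18 vanishes at y ∈ {3}.
Local minima of P (where P''>0): P(-3)=-594, P(4)=-1280. Local minima of Q: Q(3)=-27.
So the global minimum of g is P(4) + Q(3) + 5 = -1280 − 27 + 5 = -1302, attained at (4, 3).

-1302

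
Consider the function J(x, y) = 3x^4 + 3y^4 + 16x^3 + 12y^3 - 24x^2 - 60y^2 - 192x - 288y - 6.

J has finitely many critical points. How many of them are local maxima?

1

J separates as a function of x plus a function of y, so ∇J=0 decouples.
∂J/∂x = 12(x - 2)(x + 2)(x + 4) = 0 at x ∈ {-4, -2, 2}; ∂J/∂y = 12(y - 3)(y + 2)(y + 4) = 0 at y ∈ {-4, -2, 3}.
The Hessian is diagonal: diag(J_xx, J_yy). Second derivatives: J_xx(-4)=144, J_xx(-2)=-96, J_xx(2)=288; J_yy(-4)=168, J_yy(-2)=-120, J_yy(3)=420.
Local maxima occur where both diagonal entries negative: (-2, -2). Count: 1.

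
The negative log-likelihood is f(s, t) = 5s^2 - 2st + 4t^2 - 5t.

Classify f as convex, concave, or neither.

f is quadratic, so its Hessian is the constant matrix H = [[10, -2], [-2, 8]].
det(H) = 76, tr(H) = 18.
det(H) > 0 and tr(H) > 0, so H is positive definite everywhere: convex.

convex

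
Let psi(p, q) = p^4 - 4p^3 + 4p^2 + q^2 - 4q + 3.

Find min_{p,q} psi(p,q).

psi(p,q) separates as A(p) + B(q) + 3, so its minimum is min A + min B + 3.
A'(p) = 4p(p - 2)(p - 1) vanishes at p ∈ {0, 1, 2}; B'(q) = 2q - 4 vanishes at q ∈ {2}.
Local minima of A (where A''>0): A(0)=0, A(2)=0. Local minima of B: B(2)=-4.
So the global minimum of psi is A(0) + B(2) + 3 = 0 − 4 + 3 = -1, attained at (0, 2).

-1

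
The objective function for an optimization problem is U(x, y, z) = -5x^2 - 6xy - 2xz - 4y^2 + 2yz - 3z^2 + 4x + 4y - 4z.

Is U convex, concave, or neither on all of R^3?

U is quadratic, so its Hessian is the constant matrix H = [[-10, -6, -2], [-6, -8, 2], [-2, 2, -6]].
Leading principal minors: -10, 44, -144.
Signs alternate −, +, − ⇒ H ≺ 0 ⇒ concave.

concave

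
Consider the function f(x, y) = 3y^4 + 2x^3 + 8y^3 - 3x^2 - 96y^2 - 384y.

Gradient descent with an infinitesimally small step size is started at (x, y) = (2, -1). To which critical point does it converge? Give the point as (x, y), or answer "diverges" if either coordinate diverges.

f is separable, so gradient descent decouples: x follows -∂f/∂x, y follows -∂f/∂y.
∂f/∂x = 6x(x - 1); at x=2 this is 12, so x decreases.
∂f/∂y = 12(y - 4)(y + 2)(y + 4); at y=-1 this is -180, so y increases.
x converges to its nearest critical value 1 (a local min of the x-part); y converges to 4. The iterate converges to (1, 4).

(1, 4)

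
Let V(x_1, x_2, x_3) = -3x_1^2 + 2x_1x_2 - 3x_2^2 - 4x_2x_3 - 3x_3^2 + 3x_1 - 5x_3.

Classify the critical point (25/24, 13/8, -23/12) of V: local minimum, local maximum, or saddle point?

local maximum

The Hessian is constant: H = [[-6, 2, 0], [2, -6, -4], [0, -4, -6]].
Leading principal minors: Δ₁ = -6, Δ₂ = 32, Δ₃ = -96.
The minors alternate sign starting negative (−, +, −), so H is negative definite: a local maximum.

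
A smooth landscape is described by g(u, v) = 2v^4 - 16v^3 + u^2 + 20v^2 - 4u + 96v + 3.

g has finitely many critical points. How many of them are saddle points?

1

g separates as a function of u plus a function of v, so ∇g=0 decouples.
∂g/∂u = 2(u - 2) = 0 at u ∈ {2}; ∂g/∂v = 8(v - 4)(v - 3)(v + 1) = 0 at v ∈ {-1, 3, 4}.
The Hessian is diagonal: diag(g_uu, g_vv). Second derivatives: g_uu(2)=2; g_vv(-1)=160, g_vv(3)=-32, g_vv(4)=40.
Saddle points occur where the two diagonal entries have opposite signs: (2, 3). Count: 1.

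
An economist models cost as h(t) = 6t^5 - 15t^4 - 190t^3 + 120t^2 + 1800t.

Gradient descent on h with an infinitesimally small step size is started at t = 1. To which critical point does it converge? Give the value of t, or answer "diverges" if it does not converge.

h'(t) = 30(t - 5)(t - 2)(t + 2)(t + 3), so h'(1) = 1440.
Gradient descent moves in the -h' direction, i.e. t is decreasing.
The nearest critical point in that direction is t = -2, where h'' = 840 > 0 (a local minimum). The iterate converges there.

-2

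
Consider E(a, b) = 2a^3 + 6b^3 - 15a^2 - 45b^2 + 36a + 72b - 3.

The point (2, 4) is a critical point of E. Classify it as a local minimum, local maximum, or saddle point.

The mixed partial ∂²E/∂a∂b is 0, so the Hessian at any point is diag(E_aa, E_bb) = diag(6(2a - 5), 18(2b - 5)).
At (2, 4): H = diag(-6, 54).
The eigenvalues have opposite signs, so H is indefinite: a saddle point.

saddle point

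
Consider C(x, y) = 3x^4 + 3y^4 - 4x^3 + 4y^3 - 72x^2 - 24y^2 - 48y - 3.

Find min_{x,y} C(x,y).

C(x,y) separates as P(x) + Q(y) − 3, so its minimum is min P + min Q − 3.
P'(x) = 12x(x - 4)(x + 3) vanishes at x ∈ {-3, 0, 4}; Q'(y) = 12(y - 2)(y + 1)(y + 2) vanishes at y ∈ {-2, -1, 2}.
Local minima of P (where P''>0): P(-3)=-297, P(4)=-640. Local minima of Q: Q(-2)=16, Q(2)=-112.
So the global minimum of C is P(4) + Q(2) − 3 = -640 − 112 − 3 = -755, attained at (4, 2).

-755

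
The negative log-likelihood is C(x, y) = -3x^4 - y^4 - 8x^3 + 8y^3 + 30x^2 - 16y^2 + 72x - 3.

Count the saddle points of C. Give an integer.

4

C separates as a function of x plus a function of y, so ∇C=0 decouples.
∂C/∂x = -12(x - 2)(x + 1)(x + 3) = 0 at x ∈ {-3, -1, 2}; ∂C/∂y = -4y(y - 4)(y - 2) = 0 at y ∈ {0, 2, 4}.
The Hessian is diagonal: diag(C_xx, C_yy). Second derivatives: C_xx(-3)=-120, C_xx(-1)=72, C_xx(2)=-180; C_yy(0)=-32, C_yy(2)=16, C_yy(4)=-32.
Saddle points occur where the two diagonal entries have opposite signs: (-3, 2), (-1, 0), (-1, 4), (2, 2). Count: 4.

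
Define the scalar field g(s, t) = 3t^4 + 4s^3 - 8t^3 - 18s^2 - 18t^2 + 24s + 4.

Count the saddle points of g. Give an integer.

3

g separates as a function of s plus a function of t, so ∇g=0 decouples.
∂g/∂s = 12(s - 2)(s - 1) = 0 at s ∈ {1, 2}; ∂g/∂t = 12t(t - 3)(t + 1) = 0 at t ∈ {-1, 0, 3}.
The Hessian is diagonal: diag(g_ss, g_tt). Second derivatives: g_ss(1)=-12, g_ss(2)=12; g_tt(-1)=48, g_tt(0)=-36, g_tt(3)=144.
Saddle points occur where the two diagonal entries have opposite signs: (1, -1), (1, 3), (2, 0). Count: 3.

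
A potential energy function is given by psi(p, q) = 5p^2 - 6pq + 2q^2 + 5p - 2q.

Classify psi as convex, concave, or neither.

convex

psi is quadratic, so its Hessian is the constant matrix H = [[10, -6], [-6, 4]].
det(H) = 4, tr(H) = 14.
det(H) > 0 and tr(H) > 0, so H is positive definite everywhere: convex.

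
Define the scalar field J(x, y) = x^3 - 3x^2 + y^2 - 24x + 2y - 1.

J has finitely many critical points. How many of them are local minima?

1

J separates as a function of x plus a function of y, so ∇J=0 decouples.
∂J/∂x = 3(x - 4)(x + 2) = 0 at x ∈ {-2, 4}; ∂J/∂y = 2(y + 1) = 0 at y ∈ {-1}.
The Hessian is diagonal: diag(J_xx, J_yy). Second derivatives: J_xx(-2)=-18, J_xx(4)=18; J_yy(-1)=2.
Local minima occur where both diagonal entries positive: (4, -1). Count: 1.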